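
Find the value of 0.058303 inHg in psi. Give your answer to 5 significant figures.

0.028636 psi

1 inch of mercury = 0.491154 pounds per square inch.
Then 0.058303 × 0.491154 ≈ 0.028636 psi.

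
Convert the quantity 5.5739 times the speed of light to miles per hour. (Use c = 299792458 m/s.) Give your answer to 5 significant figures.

3.7380e+9 mph

1 c = 6.70617e+8 miles per hour.
So 5.5739 × 6.70617e+8 ≈ 3.7380e+9 mph.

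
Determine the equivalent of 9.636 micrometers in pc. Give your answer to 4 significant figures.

3.123e-22 pc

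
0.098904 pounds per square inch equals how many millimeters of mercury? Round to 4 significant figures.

5.115 millimeters of mercury

1 pound per square inch = 51.7149 millimeters of mercury.
0.098904 × 51.7149 ≈ 5.115 mmHg.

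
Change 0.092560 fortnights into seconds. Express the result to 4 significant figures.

112000 seconds

1 fortnight = 1.20960 × 10^6 s.
Then 0.092560 × 1.20960 × 10^6 ≈ 112000 s.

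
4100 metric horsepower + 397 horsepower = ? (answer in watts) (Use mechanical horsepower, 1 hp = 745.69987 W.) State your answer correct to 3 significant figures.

3.31e+6 W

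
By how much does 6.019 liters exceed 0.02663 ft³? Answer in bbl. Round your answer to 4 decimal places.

0.0331 bbl

6.019 L = 0.0378584 bbl and 0.02663 ft³ = 0.00474301 bbl.
0.0378584 − 0.00474301 ≈ 0.0331 bbl.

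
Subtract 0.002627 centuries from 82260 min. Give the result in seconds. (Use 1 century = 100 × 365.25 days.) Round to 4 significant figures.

-3.355 × 10^6 seconds

82260 min = 4.93560 × 10^6 s and 0.002627 century = 8.29018 × 10^6 s.
4.93560 × 10^6 − 8.29018 × 10^6 ≈ -3.355 × 10^6 s.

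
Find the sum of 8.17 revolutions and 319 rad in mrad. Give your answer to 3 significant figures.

8.17 rev = 51333.6 mrad and 319 rad = 319000 mrad.
51333.6 + 319000 ≈ 370000 mrad.

370000 mrad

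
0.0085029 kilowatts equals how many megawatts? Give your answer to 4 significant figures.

8.503 × 10^-6 MW

1 kW = 0.00100000 megawatts.
So 0.0085029 × 0.00100000 ≈ 8.503 × 10^-6 MW.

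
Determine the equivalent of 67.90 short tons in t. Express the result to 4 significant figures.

1 short ton = 0.907185 t.
So 67.90 × 0.907185 ≈ 61.60 t.

61.60 metric tons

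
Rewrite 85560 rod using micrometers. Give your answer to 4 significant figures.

4.303e+11 micrometers

1 rod = 5.02920e+6 micrometers.
Thus 85560 × 5.02920e+6 ≈ 4.303e+11 μm.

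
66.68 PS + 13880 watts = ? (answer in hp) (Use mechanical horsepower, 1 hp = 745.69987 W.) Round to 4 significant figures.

84.38 hp

66.68 PS = 65.7678 hp and 13880 W = 18.6134 hp.
65.7678 + 18.6134 ≈ 84.38 hp.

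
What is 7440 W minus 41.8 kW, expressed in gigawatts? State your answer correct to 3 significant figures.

-3.44e-5 GW

7440 W = 7.44000e-6 GW and 41.8 kW = 4.18000e-5 GW.
7.44000e-6 − 4.18000e-5 ≈ -3.44e-5 GW.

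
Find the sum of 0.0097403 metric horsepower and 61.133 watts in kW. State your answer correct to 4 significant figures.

0.06830 kilowatts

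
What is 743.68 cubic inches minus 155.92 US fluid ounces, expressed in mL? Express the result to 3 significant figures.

7580 mL

743.68 in³ = 12186.7 mL and 155.92 US fl oz = 4611.10 mL.
12186.7 − 4611.10 ≈ 7580 mL.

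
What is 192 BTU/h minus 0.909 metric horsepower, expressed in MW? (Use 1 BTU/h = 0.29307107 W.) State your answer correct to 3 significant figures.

-0.000612 megawatts

192 BTU/h = 5.62696 × 10^-5 MW and 0.909 PS = 0.000668568 MW.
5.62696 × 10^-5 − 0.000668568 ≈ -0.000612 MW.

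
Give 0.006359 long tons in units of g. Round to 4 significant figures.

6461 grams

1 long ton = 1.01605e+6 g.
Then 0.006359 × 1.01605e+6 ≈ 6461 g.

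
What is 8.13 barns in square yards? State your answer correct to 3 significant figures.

1 barn = 1.19599 × 10^-28 square yards.
8.13 × 1.19599 × 10^-28 ≈ 9.72 × 10^-28 yd².

9.72 × 10^-28 yd²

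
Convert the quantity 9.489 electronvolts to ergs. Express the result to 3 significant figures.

1.52 × 10^-11 ergs

1 eV = 1.60218 × 10^-12 ergs.
9.489 × 1.60218 × 10^-12 ≈ 1.52 × 10^-11 erg.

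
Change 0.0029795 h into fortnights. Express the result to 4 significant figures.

8.868 × 10^-6 fortnight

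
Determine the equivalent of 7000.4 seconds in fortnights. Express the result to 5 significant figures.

0.0057874 fortnight

1 second = 8.26720 × 10^-7 fortnight.
Thus 7000.4 × 8.26720 × 10^-7 ≈ 0.0057874 fortnight.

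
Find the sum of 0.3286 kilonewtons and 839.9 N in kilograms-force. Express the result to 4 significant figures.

0.3286 kN = 33.5079 kgf and 839.9 N = 85.6460 kgf.
33.5079 + 85.6460 ≈ 119.2 kgf.

119.2 kilograms-force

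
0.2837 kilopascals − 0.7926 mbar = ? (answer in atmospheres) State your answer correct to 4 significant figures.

0.002018 atm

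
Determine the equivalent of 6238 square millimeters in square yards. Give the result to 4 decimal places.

0.0075 yd²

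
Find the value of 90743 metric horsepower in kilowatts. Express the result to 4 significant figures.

1 PS = 0.735499 kW.
Thus 90743 × 0.735499 ≈ 66740 kW.

66740 kilowatts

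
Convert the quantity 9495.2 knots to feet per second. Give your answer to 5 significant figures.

1 knot = 1.68781 feet per second.
Then 9495.2 × 1.68781 ≈ 16026 ft/s.

16026 feet per second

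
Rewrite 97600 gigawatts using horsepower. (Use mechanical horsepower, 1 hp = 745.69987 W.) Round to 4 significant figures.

1.309e+11 horsepower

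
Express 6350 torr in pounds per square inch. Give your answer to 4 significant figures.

1 torr = 0.0193368 psi.
6350 × 0.0193368 ≈ 122.8 psi.

122.8 pounds per square inch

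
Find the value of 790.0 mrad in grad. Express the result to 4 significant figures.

50.29 gradians

1 mrad = 0.0636620 gradians.
Then 790.0 × 0.0636620 ≈ 50.29 grad.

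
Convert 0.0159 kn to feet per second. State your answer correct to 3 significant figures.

1 kn = 1.68781 feet per second.
Thus 0.0159 × 1.68781 ≈ 0.0268 ft/s.

0.0268 ft/s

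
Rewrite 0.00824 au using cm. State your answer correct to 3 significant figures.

1.23e+11 cm

1 astronomical unit = 1.49598e+13 centimeters.
Thus 0.00824 × 1.49598e+13 ≈ 1.23e+11 cm.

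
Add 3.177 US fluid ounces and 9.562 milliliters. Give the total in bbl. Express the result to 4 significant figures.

0.0006511 oil barrels

3.177 US fl oz = 0.000590960 bbl and 9.562 mL = 6.01432 × 10^-5 bbl.
0.000590960 + 6.01432 × 10^-5 ≈ 0.0006511 bbl.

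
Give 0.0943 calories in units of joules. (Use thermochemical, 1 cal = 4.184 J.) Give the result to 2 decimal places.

0.39 joules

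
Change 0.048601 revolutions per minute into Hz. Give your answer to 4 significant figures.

1 rpm = 0.0166667 Hz.
Then 0.048601 × 0.0166667 ≈ 0.0008100 Hz.

0.0008100 Hz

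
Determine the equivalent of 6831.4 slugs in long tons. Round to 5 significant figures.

1 slug = 0.0143634 long ton.
Thus 6831.4 × 0.0143634 ≈ 98.122 long ton.

98.122 long tons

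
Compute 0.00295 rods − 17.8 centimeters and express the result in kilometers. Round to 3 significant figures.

-0.000163 kilometers

0.00295 rod = 1.48361e-5 km and 17.8 cm = 0.000178000 km.
1.48361e-5 − 0.000178000 ≈ -0.000163 km.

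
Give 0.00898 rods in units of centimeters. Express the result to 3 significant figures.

1 rod = 502.920 cm.
Then 0.00898 × 502.920 ≈ 4.52 cm.

4.52 centimeters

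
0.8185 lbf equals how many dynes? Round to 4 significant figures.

364100 dynes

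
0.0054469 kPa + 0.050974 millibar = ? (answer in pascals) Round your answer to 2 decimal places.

0.0054469 kPa = 5.44690 Pa and 0.050974 mbar = 5.09740 Pa.
5.44690 + 5.09740 ≈ 10.54 Pa.

10.54 Pa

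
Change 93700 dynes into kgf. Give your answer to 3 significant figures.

1 dyn = 1.01972e-6 kilograms-force.
Thus 93700 × 1.01972e-6 ≈ 0.0955 kgf.

0.0955 kilograms-force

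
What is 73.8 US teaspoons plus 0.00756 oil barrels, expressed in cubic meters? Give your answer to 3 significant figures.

73.8 US tsp = 0.000363754 m³ and 0.00756 bbl = 0.00120194 m³.
0.000363754 + 0.00120194 ≈ 0.00157 m³.

0.00157 m³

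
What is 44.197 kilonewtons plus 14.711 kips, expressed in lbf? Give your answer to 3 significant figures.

24600 pounds-force

44.197 kN = 9935.88 lbf and 14.711 kip = 14711.0 lbf.
9935.88 + 14711.0 ≈ 24600 lbf.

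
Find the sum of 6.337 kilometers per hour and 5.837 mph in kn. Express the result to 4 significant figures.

8.494 knots

6.337 km/h = 3.42171 kn and 5.837 mph = 5.07221 kn.
3.42171 + 5.07221 ≈ 8.494 kn.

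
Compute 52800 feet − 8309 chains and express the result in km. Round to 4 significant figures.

52800 ft = 16.0934 km and 8309 chain = 167.150 km.
16.0934 − 167.150 ≈ -151.1 km.

-151.1 kilometers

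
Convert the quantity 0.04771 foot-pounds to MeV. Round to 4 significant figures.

1 foot-pound = 8.46235e+12 MeV.
0.04771 × 8.46235e+12 ≈ 4.037e+11 MeV.

4.037e+11 megaelectronvolts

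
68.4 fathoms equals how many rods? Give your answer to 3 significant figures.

24.9 rods

1 fathom = 0.363636 rod.
Thus 68.4 × 0.363636 ≈ 24.9 rod.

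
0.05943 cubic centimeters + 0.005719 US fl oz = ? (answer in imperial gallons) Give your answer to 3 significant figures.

5.03e-5 imp gal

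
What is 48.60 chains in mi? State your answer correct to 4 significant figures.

0.6075 mi

1 chain = 0.0125000 miles.
Thus 48.60 × 0.0125000 ≈ 0.6075 mi.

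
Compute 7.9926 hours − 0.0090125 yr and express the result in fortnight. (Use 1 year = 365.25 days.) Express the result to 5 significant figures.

7.9926 h = 0.0237875 fortnight and 0.0090125 yr = 0.235130 fortnight.
0.0237875 − 0.235130 ≈ -0.21134 fortnight.

-0.21134 fortnights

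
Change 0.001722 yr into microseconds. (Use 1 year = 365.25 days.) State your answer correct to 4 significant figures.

5.434e+10 microseconds

1 year = 3.15576e+13 μs.
Then 0.001722 × 3.15576e+13 ≈ 5.434e+10 μs.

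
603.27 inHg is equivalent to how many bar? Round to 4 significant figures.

1 inHg = 0.0338639 bar.
Then 603.27 × 0.0338639 ≈ 20.43 bar.

20.43 bar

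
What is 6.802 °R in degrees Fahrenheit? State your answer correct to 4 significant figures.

-452.9 °F

°R = °F + 459.67.
Applying the formula gives -452.9 °F.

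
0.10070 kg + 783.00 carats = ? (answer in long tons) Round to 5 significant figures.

0.00025324 long ton

0.10070 kg = 9.91096e-5 long ton and 783.00 ct = 0.000154127 long ton.
9.91096e-5 + 0.000154127 ≈ 0.00025324 long ton.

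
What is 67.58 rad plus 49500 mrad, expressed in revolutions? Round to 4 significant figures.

18.63 revolutions

67.58 rad = 10.7557 rev and 49500 mrad = 7.87817 rev.
10.7557 + 7.87817 ≈ 18.63 rev.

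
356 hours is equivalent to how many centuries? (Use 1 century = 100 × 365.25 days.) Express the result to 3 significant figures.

0.000406 centuries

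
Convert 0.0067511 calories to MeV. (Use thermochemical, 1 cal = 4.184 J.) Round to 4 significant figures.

1 calorie = 2.61145 × 10^13 megaelectronvolts.
Thus 0.0067511 × 2.61145 × 10^13 ≈ 1.763 × 10^11 MeV.

1.763 × 10^11 MeV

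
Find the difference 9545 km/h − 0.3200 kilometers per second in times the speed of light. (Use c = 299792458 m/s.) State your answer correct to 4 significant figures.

9545 km/h = 8.84408 × 10^-6 c and 0.3200 km/s = 1.06741 × 10^-6 c.
8.84408 × 10^-6 − 1.06741 × 10^-6 ≈ 7.777 × 10^-6 c.

7.777 × 10^-6 times the speed of light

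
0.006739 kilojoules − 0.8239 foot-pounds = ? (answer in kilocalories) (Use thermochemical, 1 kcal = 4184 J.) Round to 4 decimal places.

0.0013 kcal

0.006739 kJ = 0.00161066 kcal and 0.8239 ft·lbf = 0.000266983 kcal.
0.00161066 − 0.000266983 ≈ 0.0013 kcal.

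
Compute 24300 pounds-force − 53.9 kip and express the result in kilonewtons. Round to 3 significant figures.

24300 lbf = 108.092 kN and 53.9 kip = 239.759 kN.
108.092 − 239.759 ≈ -132 kN.

-132 kN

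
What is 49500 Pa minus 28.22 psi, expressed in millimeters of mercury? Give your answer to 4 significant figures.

-1088 mmHg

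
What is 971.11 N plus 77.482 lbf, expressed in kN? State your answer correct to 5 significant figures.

1.3158 kilonewtons

971.11 N = 0.971110 kN and 77.482 lbf = 0.344657 kN.
0.971110 + 0.344657 ≈ 1.3158 kN.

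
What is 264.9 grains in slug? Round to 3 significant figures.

0.00118 slugs

1 grain = 4.44014 × 10^-6 slugs.
Thus 264.9 × 4.44014 × 10^-6 ≈ 0.00118 slug.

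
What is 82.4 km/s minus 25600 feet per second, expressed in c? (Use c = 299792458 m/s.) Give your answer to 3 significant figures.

82.4 km/s = 0.000274857 c and 25600 ft/s = 2.60276e-5 c.
0.000274857 − 2.60276e-5 ≈ 0.000249 c.

0.000249 c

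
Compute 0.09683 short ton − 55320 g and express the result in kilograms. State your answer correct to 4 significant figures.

32.52 kilograms

0.09683 short ton = 87.8427 kg and 55320 g = 55.3200 kg.
87.8427 − 55.3200 ≈ 32.52 kg.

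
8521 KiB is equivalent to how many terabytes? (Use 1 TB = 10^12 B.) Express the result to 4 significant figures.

8.726 × 10^-6 TB

1 kibibyte = 1.02400 × 10^-9 terabytes.
So 8521 × 1.02400 × 10^-9 ≈ 8.726 × 10^-6 TB.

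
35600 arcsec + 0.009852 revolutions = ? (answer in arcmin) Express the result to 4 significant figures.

35600 arcsec = 593.333 arcmin and 0.009852 rev = 212.803 arcmin.
593.333 + 212.803 ≈ 806.1 arcmin.

806.1 arcmin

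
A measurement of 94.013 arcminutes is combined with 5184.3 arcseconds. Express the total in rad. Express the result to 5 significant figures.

0.052481 radians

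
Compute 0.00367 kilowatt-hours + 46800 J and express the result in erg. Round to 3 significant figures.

0.00367 kWh = 1.32120e+11 erg and 46800 J = 4.68000e+11 erg.
1.32120e+11 + 4.68000e+11 ≈ 6.00e+11 erg.

6.00e+11 erg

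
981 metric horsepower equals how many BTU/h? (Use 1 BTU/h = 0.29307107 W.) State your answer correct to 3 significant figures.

1 PS = 2509.63 BTU per hour.
So 981 × 2509.63 ≈ 2.46e+6 BTU/h.

2.46e+6 BTU per hour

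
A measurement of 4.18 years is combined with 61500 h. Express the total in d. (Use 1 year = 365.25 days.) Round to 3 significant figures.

4.18 yr = 1526.745 d and 61500 h = 2562.500 d.
1526.745 + 2562.500 ≈ 4090 d.

4090 d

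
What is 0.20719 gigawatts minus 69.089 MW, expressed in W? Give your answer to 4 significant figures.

0.20719 GW = 2.07190e+8 W and 69.089 MW = 6.90890e+7 W.
2.07190e+8 − 6.90890e+7 ≈ 1.381e+8 W.

1.381e+8 W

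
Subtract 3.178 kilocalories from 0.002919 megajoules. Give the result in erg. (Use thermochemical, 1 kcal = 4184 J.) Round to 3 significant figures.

0.002919 MJ = 2.91900 × 10^10 erg and 3.178 kcal = 1.32968 × 10^11 erg.
2.91900 × 10^10 − 1.32968 × 10^11 ≈ -1.04 × 10^11 erg.

-1.04 × 10^11 ergs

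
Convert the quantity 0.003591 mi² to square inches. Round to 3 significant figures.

1.44 × 10^7 square inches

1 mi² = 4.01449 × 10^9 square inches.
Thus 0.003591 × 4.01449 × 10^9 ≈ 1.44 × 10^7 in².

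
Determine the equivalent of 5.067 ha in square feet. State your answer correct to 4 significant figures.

1 hectare = 107639 ft².
5.067 × 107639 ≈ 545400 ft².

545400 square feet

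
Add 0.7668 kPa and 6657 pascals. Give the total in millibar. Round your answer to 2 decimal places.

0.7668 kPa = 7.66800 mbar and 6657 Pa = 66.5700 mbar.
7.66800 + 66.5700 ≈ 74.24 mbar.

74.24 mbar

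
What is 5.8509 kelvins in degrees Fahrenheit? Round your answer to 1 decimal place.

-449.1 degrees Fahrenheit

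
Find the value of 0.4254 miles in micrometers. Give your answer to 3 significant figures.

6.85 × 10^8 μm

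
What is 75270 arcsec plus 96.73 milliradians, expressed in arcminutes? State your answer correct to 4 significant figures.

75270 arcsec = 1254.50 arcmin and 96.73 mrad = 332.533 arcmin.
1254.50 + 332.533 ≈ 1587 arcmin.

1587 arcminutes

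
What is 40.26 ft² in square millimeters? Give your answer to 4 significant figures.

3.740 × 10^6 square millimeters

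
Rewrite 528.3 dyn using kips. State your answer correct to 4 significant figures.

1.188 × 10^-6 kip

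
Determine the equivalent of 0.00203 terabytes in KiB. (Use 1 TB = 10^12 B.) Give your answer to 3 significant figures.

1 terabyte = 9.765625e+8 KiB.
Thus 0.00203 × 9.765625e+8 ≈ 1.98e+6 KiB.

1.98e+6 kibibytes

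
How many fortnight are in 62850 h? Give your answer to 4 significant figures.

1 h = 0.00297619 fortnight.
62850 × 0.00297619 ≈ 187.1 fortnight.

187.1 fortnight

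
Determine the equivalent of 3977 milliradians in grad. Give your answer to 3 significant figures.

253 gradians

1 milliradian = 0.0636620 gradians.
3977 × 0.0636620 ≈ 253 grad.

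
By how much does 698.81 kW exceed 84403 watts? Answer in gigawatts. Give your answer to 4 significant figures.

0.0006144 GW

698.81 kW = 0.000698810 GW and 84403 W = 8.44030 × 10^-5 GW.
0.000698810 − 8.44030 × 10^-5 ≈ 0.0006144 GW.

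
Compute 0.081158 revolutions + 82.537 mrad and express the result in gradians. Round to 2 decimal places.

37.72 grad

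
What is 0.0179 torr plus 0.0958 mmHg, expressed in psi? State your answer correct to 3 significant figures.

0.00220 pounds per square inch

0.0179 torr = 0.000346128 psi and 0.0958 mmHg = 0.00185246 psi.
0.000346128 + 0.00185246 ≈ 0.00220 psi.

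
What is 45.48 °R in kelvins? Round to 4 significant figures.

°R = K × 9/5.
Applying the formula gives 25.27 K.

25.27 kelvins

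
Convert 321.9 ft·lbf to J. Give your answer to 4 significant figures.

436.4 J

1 foot-pound = 1.35582 joules.
So 321.9 × 1.35582 ≈ 436.4 J.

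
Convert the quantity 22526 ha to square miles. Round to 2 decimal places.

1 hectare = 0.00386102 square miles.
22526 × 0.00386102 ≈ 86.97 mi².

86.97 mi²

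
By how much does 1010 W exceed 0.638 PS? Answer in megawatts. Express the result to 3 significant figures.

0.000541 megawatts

1010 W = 0.00101000 MW and 0.638 PS = 0.000469248 MW.
0.00101000 − 0.000469248 ≈ 0.000541 MW.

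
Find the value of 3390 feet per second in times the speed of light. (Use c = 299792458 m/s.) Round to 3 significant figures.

3.45 × 10^-6 times the speed of light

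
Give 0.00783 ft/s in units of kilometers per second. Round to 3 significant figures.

2.39e-6 km/s

1 foot per second = 0.000304800 km/s.
Then 0.00783 × 0.000304800 ≈ 2.39e-6 km/s.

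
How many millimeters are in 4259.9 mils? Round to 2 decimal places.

108.20 mm

1 mil = 0.0254000 millimeters.
So 4259.9 × 0.0254000 ≈ 108.20 mm.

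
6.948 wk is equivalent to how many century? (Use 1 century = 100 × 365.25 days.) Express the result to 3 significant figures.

1 week = 0.000191650 century.
Then 6.948 × 0.000191650 ≈ 0.00133 century.

0.00133 century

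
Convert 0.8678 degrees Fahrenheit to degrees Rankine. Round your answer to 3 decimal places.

460.538 °R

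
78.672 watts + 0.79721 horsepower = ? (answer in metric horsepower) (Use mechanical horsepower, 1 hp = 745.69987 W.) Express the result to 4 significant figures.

78.672 W = 0.106964 PS and 0.79721 hp = 0.808267 PS.
0.106964 + 0.808267 ≈ 0.9152 PS.

0.9152 metric horsepower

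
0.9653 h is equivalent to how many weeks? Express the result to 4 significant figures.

1 hour = 0.00595238 weeks.
Then 0.9653 × 0.00595238 ≈ 0.005746 wk.

0.005746 weeks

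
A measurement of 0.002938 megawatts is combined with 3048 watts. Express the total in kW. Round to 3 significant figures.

0.002938 MW = 2.93800 kW and 3048 W = 3.04800 kW.
2.93800 + 3.04800 ≈ 5.99 kW.

5.99 kilowatts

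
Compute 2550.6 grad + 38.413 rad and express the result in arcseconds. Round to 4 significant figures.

1.619e+7 arcseconds

2550.6 grad = 8.26394e+6 arcsec and 38.413 rad = 7.92325e+6 arcsec.
8.26394e+6 + 7.92325e+6 ≈ 1.619e+7 arcsec.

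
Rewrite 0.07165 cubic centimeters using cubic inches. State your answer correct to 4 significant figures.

1 cm³ = 0.0610237 in³.
0.07165 × 0.0610237 ≈ 0.004372 in³.

0.004372 cubic inches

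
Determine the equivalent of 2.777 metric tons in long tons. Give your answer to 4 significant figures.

2.733 long ton

1 t = 0.984207 long ton.
So 2.777 × 0.984207 ≈ 2.733 long ton.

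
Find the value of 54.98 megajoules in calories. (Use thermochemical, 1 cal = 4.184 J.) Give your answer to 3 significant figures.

1.31 × 10^7 cal

1 MJ = 239006 calories.
Then 54.98 × 239006 ≈ 1.31 × 10^7 cal.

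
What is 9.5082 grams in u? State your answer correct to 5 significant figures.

5.7260 × 10^24 atomic mass units

1 g = 6.02214 × 10^23 u.
Thus 9.5082 × 6.02214 × 10^23 ≈ 5.7260 × 10^24 u.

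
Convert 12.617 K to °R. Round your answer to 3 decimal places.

°R = K × 9/5.
Applying the formula gives 22.711 °R.

22.711 degrees Rankine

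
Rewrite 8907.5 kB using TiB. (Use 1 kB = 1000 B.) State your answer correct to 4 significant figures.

8.101e-6 TiB

1 kilobyte = 9.09495e-10 tebibytes.
Thus 8907.5 × 9.09495e-10 ≈ 8.101e-6 TiB.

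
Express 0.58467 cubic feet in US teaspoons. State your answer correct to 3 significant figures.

1 cubic foot = 5745.04 US teaspoons.
Then 0.58467 × 5745.04 ≈ 3360 US tsp.

3360 US teaspoons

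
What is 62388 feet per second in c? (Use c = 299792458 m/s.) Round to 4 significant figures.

1 foot per second = 1.01670 × 10^-9 times the speed of light.
62388 × 1.01670 × 10^-9 ≈ 6.343 × 10^-5 c.

6.343 × 10^-5 times the speed of light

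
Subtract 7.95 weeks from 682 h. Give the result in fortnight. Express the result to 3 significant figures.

-1.95 fortnights

682 h = 2.02976 fortnight and 7.95 wk = 3.97500 fortnight.
2.02976 − 3.97500 ≈ -1.95 fortnight.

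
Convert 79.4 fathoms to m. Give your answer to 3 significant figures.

145 m

1 fathom = 1.82880 m.
79.4 × 1.82880 ≈ 145 m.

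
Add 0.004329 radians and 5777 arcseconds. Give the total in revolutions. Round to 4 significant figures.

0.005147 rev

0.004329 rad = 0.000688982 rev and 5777 arcsec = 0.00445756 rev.
0.000688982 + 0.00445756 ≈ 0.005147 rev.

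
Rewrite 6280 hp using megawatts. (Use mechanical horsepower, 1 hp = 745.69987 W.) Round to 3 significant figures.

1 hp = 0.000745700 megawatts.
So 6280 × 0.000745700 ≈ 4.68 MW.

4.68 MW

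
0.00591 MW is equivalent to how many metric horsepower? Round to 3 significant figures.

8.04 PS

1 megawatt = 1359.62 PS.
So 0.00591 × 1359.62 ≈ 8.04 PS.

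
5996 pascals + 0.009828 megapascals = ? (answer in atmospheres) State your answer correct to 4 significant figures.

0.1562 atmospheres

5996 Pa = 0.0591759 atm and 0.009828 MPa = 0.0969948 atm.
0.0591759 + 0.0969948 ≈ 0.1562 atm.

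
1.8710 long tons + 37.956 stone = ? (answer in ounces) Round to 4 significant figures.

75560 oz

1.8710 long ton = 67056.6 oz and 37.956 st = 8502.14 oz.
67056.6 + 8502.14 ≈ 75560 oz.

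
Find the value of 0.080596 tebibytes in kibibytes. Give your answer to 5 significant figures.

1 tebibyte = 1.07374e+9 kibibytes.
0.080596 × 1.07374e+9 ≈ 8.6539e+7 KiB.

8.6539e+7 KiB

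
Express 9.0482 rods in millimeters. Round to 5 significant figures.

45505 mm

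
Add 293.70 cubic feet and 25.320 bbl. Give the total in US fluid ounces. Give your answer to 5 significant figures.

293.70 ft³ = 281220 US fl oz and 25.320 bbl = 136120 US fl oz.
281220 + 136120 ≈ 417340 US fl oz.

417340 US fl oz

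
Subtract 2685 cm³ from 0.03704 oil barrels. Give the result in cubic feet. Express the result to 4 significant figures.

0.03704 bbl = 0.207964 ft³ and 2685 cm³ = 0.0948199 ft³.
0.207964 − 0.0948199 ≈ 0.1131 ft³.

0.1131 ft³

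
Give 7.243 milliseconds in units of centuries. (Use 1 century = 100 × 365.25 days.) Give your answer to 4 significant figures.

1 millisecond = 3.16881 × 10^-13 century.
7.243 × 3.16881 × 10^-13 ≈ 2.295 × 10^-12 century.

2.295 × 10^-12 century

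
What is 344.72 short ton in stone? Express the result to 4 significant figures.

49250 st

1 short ton = 142.857 st.
Thus 344.72 × 142.857 ≈ 49250 st.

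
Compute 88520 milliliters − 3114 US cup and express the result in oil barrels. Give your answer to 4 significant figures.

88520 mL = 0.556774 bbl and 3114 US cup = 4.63393 bbl.
0.556774 − 4.63393 ≈ -4.077 bbl.

-4.077 oil barrels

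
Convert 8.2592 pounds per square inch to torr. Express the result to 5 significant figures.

427.12 torr

1 psi = 51.7149 torr.
Thus 8.2592 × 51.7149 ≈ 427.12 torr.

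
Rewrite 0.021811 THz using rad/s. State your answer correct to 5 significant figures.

1 terahertz = 6.28319 × 10^12 radians per second.
Then 0.021811 × 6.28319 × 10^12 ≈ 1.3704 × 10^11 rad/s.

1.3704 × 10^11 rad/s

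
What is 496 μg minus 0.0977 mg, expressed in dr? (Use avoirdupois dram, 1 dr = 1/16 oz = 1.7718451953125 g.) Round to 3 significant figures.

0.000225 drams

496 μg = 0.000279934 dr and 0.0977 mg = 5.51403 × 10^-5 dr.
0.000279934 − 5.51403 × 10^-5 ≈ 0.000225 dr.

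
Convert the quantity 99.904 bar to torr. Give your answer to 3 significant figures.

74900 torr

1 bar = 750.062 torr.
Then 99.904 × 750.062 ≈ 74900 torr.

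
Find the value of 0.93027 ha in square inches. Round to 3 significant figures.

1 ha = 1.55000e+7 in².
Then 0.93027 × 1.55000e+7 ≈ 1.44e+7 in².

1.44e+7 in²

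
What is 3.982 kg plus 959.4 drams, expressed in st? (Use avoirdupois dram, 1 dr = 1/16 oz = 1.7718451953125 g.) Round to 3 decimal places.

3.982 kg = 0.627058 st and 959.4 dr = 0.267690 st.
0.627058 + 0.267690 ≈ 0.895 st.

0.895 stone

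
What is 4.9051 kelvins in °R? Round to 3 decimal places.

°R = K × 9/5.
Applying the formula gives 8.829 °R.

8.829 degrees Rankine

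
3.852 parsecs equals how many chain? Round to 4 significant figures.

1 pc = 1.53388 × 10^15 chains.
3.852 × 1.53388 × 10^15 ≈ 5.909 × 10^15 chain.

5.909 × 10^15 chain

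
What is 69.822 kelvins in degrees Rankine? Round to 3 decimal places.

125.680 degrees Rankine

°R = K × 9/5.
Applying the formula gives 125.680 °R.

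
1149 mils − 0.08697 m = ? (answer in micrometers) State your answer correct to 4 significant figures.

-57790 μm

1149 mil = 29184.6 μm and 0.08697 m = 86970.0 μm.
29184.6 − 86970.0 ≈ -57790 μm.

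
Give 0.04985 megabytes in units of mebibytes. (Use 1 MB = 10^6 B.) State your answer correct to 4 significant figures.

0.04754 MiB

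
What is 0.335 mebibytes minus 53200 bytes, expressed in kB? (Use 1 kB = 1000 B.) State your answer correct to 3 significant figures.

298 kilobytes

0.335 MiB = 351.273 kB and 53200 B = 53.2000 kB.
351.273 − 53.2000 ≈ 298 kB.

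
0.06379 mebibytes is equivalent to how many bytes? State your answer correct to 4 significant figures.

66890 bytes

1 MiB = 1.04858 × 10^6 B.
So 0.06379 × 1.04858 × 10^6 ≈ 66890 B.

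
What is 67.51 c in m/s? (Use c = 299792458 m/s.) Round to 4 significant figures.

1 speed of light = 2.99792 × 10^8 m/s.
Then 67.51 × 2.99792 × 10^8 ≈ 2.024 × 10^10 m/s.

2.024 × 10^10 meters per second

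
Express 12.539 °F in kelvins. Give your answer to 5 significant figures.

262.34 kelvins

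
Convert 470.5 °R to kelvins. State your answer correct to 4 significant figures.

261.4 kelvins

°R = K × 9/5.
Applying the formula gives 261.4 K.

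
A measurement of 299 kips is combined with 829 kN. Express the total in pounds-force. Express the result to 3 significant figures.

485000 lbf

299 kip = 299000 lbf and 829 kN = 186367 lbf.
299000 + 186367 ≈ 485000 lbf.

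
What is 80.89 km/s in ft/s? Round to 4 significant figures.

265400 feet per second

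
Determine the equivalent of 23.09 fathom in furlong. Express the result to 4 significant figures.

0.2099 furlong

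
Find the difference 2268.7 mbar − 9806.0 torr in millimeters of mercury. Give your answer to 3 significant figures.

-8100 mmHg

2268.7 mbar = 1701.66 mmHg and 9806.0 torr = 9806.00 mmHg.
1701.66 − 9806.00 ≈ -8100 mmHg.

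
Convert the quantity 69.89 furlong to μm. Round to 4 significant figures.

1.406 × 10^10 micrometers

1 furlong = 2.01168 × 10^8 μm.
Then 69.89 × 2.01168 × 10^8 ≈ 1.406 × 10^10 μm.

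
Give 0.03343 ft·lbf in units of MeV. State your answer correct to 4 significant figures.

1 ft·lbf = 8.46235e+12 MeV.
Thus 0.03343 × 8.46235e+12 ≈ 2.829e+11 MeV.

2.829e+11 megaelectronvolts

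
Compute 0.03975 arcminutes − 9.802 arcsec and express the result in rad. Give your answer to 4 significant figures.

-3.596e-5 radians

0.03975 arcmin = 1.15628e-5 rad and 9.802 arcsec = 4.75214e-5 rad.
1.15628e-5 − 4.75214e-5 ≈ -3.596e-5 rad.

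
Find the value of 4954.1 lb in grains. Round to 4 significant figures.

1 lb = 7000.00 grains.
4954.1 × 7000.00 ≈ 3.468 × 10^7 gr.

3.468 × 10^7 gr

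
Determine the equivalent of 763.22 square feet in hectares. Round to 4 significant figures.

0.007091 hectares

1 ft² = 9.29030e-6 ha.
Thus 763.22 × 9.29030e-6 ≈ 0.007091 ha.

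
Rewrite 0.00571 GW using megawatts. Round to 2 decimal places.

1 GW = 1000.00 MW.
0.00571 × 1000.00 ≈ 5.71 MW.

5.71 megawatts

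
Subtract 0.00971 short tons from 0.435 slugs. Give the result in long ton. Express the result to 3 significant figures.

-0.00242 long tons

0.435 slug = 0.00624809 long ton and 0.00971 short ton = 0.00866964 long ton.
0.00624809 − 0.00866964 ≈ -0.00242 long ton.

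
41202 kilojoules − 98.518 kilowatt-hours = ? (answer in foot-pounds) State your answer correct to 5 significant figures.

-2.3120e+8 ft·lbf

41202 kJ = 3.03890e+7 ft·lbf and 98.518 kWh = 2.61587e+8 ft·lbf.
3.03890e+7 − 2.61587e+8 ≈ -2.3120e+8 ft·lbf.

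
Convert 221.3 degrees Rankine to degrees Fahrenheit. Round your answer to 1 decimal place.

-238.4 degrees Fahrenheit

°R = °F + 459.67.
Applying the formula gives -238.4 °F.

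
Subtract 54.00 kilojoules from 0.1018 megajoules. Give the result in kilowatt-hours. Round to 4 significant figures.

0.1018 MJ = 0.0282778 kWh and 54.00 kJ = 0.0150000 kWh.
0.0282778 − 0.0150000 ≈ 0.01328 kWh.

0.01328 kilowatt-hours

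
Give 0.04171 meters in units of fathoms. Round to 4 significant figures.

1 m = 0.546807 fathoms.
Thus 0.04171 × 0.546807 ≈ 0.02281 fathom.

0.02281 fathoms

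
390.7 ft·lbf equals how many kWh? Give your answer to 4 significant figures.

1 foot-pound = 3.76616e-7 kWh.
390.7 × 3.76616e-7 ≈ 0.0001471 kWh.

0.0001471 kWh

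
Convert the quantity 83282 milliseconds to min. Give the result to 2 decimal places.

1.39 min

1 ms = 1.66667 × 10^-5 min.
Thus 83282 × 1.66667 × 10^-5 ≈ 1.39 min.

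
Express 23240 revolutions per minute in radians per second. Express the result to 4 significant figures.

2434 rad/s

1 rpm = 0.104720 radians per second.
23240 × 0.104720 ≈ 2434 rad/s.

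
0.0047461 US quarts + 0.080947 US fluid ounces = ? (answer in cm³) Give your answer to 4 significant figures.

6.885 cm³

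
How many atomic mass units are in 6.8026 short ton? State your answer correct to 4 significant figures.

3.716e+30 u

1 short ton = 5.46319e+29 atomic mass units.
6.8026 × 5.46319e+29 ≈ 3.716e+30 u.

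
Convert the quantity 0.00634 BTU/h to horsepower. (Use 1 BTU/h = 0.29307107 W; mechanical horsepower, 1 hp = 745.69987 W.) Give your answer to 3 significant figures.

1 BTU/h = 0.000393015 hp.
Thus 0.00634 × 0.000393015 ≈ 2.49e-6 hp.

2.49e-6 hp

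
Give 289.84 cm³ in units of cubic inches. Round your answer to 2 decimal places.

17.69 in³

1 cubic centimeter = 0.0610237 in³.
289.84 × 0.0610237 ≈ 17.69 in³.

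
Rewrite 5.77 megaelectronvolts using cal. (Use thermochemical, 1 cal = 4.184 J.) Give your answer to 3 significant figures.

1 megaelectronvolt = 3.82929e-14 cal.
So 5.77 × 3.82929e-14 ≈ 2.21e-13 cal.

2.21e-13 calories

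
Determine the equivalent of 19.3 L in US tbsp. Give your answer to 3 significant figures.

1310 US tablespoons

1 liter = 67.6280 US tablespoons.
So 19.3 × 67.6280 ≈ 1310 US tbsp.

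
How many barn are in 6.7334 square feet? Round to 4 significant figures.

1 square foot = 9.29030 × 10^26 barn.
So 6.7334 × 9.29030 × 10^26 ≈ 6.256 × 10^27 barn.

6.256 × 10^27 barn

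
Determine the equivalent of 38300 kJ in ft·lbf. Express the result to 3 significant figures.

1 kilojoule = 737.562 foot-pounds.
Then 38300 × 737.562 ≈ 2.82e+7 ft·lbf.

2.82e+7 ft·lbf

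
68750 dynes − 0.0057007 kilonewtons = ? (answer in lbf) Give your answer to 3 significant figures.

-1.13 lbf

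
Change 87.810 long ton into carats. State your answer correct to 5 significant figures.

1 long ton = 5080235 ct.
Then 87.810 × 5080235 ≈ 4.4610 × 10^8 ct.

4.4610 × 10^8 ct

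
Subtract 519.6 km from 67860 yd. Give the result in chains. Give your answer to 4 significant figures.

67860 yd = 3084.55 chain and 519.6 km = 25829.2 chain.
3084.55 − 25829.2 ≈ -22740 chain.

-22740 chains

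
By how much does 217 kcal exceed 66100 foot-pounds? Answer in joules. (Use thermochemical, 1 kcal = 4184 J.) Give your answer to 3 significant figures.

217 kcal = 907928 J and 66100 ft·lbf = 89619.6 J.
907928 − 89619.6 ≈ 818000 J.

818000 joules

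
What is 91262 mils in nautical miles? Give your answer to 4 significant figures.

0.001252 nautical miles

1 mil = 1.37149 × 10^-8 nmi.
Thus 91262 × 1.37149 × 10^-8 ≈ 0.001252 nmi.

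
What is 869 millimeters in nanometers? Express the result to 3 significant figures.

1 mm = 1.00000e+6 nanometers.
869 × 1.00000e+6 ≈ 8.69e+8 nm.

8.69e+8 nm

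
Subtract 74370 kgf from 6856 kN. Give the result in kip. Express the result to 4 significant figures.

1377 kip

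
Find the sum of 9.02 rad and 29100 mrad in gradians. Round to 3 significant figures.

9.02 rad = 574.231 grad and 29100 mrad = 1852.56 grad.
574.231 + 1852.56 ≈ 2430 grad.

2430 grad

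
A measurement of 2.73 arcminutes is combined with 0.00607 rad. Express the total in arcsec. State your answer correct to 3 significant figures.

2.73 arcmin = 163.800 arcsec and 0.00607 rad = 1252.03 arcsec.
163.800 + 1252.03 ≈ 1420 arcsec.

1420 arcseconds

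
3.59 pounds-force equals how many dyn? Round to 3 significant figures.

1.60e+6 dynes

1 pound-force = 444822 dyn.
Then 3.59 × 444822 ≈ 1.60e+6 dyn.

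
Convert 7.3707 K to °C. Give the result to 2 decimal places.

K = °C + 273.15.
Applying the formula gives -265.78 °C.

-265.78 °C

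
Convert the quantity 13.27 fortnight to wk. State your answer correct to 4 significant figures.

1 fortnight = 2.00000 wk.
So 13.27 × 2.00000 ≈ 26.54 wk.

26.54 weeks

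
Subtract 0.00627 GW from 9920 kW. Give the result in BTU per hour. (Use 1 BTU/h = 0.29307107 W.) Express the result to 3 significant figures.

9920 kW = 3.38484e+7 BTU/h and 0.00627 GW = 2.13941e+7 BTU/h.
3.38484e+7 − 2.13941e+7 ≈ 1.25e+7 BTU/h.

1.25e+7 BTU/h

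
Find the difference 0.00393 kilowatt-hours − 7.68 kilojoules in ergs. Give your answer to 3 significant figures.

0.00393 kWh = 1.41480e+11 erg and 7.68 kJ = 7.68000e+10 erg.
1.41480e+11 − 7.68000e+10 ≈ 6.47e+10 erg.

6.47e+10 erg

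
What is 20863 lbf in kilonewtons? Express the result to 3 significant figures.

92.8 kN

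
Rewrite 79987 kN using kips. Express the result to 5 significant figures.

1 kilonewton = 0.224809 kips.
Then 79987 × 0.224809 ≈ 17982 kip.

17982 kip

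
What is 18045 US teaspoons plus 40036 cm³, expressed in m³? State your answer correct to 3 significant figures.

0.129 m³

18045 US tsp = 0.0889424 m³ and 40036 cm³ = 0.0400360 m³.
0.0889424 + 0.0400360 ≈ 0.129 m³.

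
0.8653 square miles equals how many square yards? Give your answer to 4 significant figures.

2.680e+6 square yards

1 square mile = 3.09760e+6 yd².
Then 0.8653 × 3.09760e+6 ≈ 2.680e+6 yd².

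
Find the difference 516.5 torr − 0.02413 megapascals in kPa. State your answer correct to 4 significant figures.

516.5 torr = 68.8610 kPa and 0.02413 MPa = 24.1300 kPa.
68.8610 − 24.1300 ≈ 44.73 kPa.

44.73 kPa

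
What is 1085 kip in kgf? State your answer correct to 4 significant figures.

1 kip = 453.592 kgf.
Thus 1085 × 453.592 ≈ 492100 kgf.

492100 kgf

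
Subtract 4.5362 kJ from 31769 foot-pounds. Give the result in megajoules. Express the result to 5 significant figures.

31769 ft·lbf = 0.0430730 MJ and 4.5362 kJ = 0.00453620 MJ.
0.0430730 − 0.00453620 ≈ 0.038537 MJ.

0.038537 MJ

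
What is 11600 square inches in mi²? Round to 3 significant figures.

1 in² = 2.49098e-10 mi².
So 11600 × 2.49098e-10 ≈ 2.89e-6 mi².

2.89e-6 mi²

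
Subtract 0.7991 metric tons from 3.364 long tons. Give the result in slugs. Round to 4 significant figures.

179.5 slugs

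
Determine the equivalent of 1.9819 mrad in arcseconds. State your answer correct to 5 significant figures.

408.80 arcseconds

1 mrad = 206.265 arcseconds.
1.9819 × 206.265 ≈ 408.80 arcsec.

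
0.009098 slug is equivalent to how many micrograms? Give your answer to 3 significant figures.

1 slug = 1.45939e+10 μg.
0.009098 × 1.45939e+10 ≈ 1.33e+8 μg.

1.33e+8 μg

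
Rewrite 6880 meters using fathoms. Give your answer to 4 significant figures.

3762 fathom

1 m = 0.546807 fathom.
6880 × 0.546807 ≈ 3762 fathom.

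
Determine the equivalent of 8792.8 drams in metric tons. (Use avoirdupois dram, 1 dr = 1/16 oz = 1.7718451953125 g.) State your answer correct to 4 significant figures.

0.01558 t

1 dram = 1.77185 × 10^-6 metric tons.
So 8792.8 × 1.77185 × 10^-6 ≈ 0.01558 t.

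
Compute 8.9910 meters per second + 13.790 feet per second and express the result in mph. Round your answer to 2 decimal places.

29.51 miles per hour

8.9910 m/s = 20.1123 mph and 13.790 ft/s = 9.40227 mph.
20.1123 + 9.40227 ≈ 29.51 mph.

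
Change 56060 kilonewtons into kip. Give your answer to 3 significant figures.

12600 kips

1 kN = 0.224809 kip.
So 56060 × 0.224809 ≈ 12600 kip.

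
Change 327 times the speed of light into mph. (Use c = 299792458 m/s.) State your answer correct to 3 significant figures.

1 c = 6.70617 × 10^8 mph.
So 327 × 6.70617 × 10^8 ≈ 2.19 × 10^11 mph.

2.19 × 10^11 mph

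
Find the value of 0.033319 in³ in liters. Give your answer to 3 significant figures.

0.000546 liters

1 cubic inch = 0.0163871 liters.
So 0.033319 × 0.0163871 ≈ 0.000546 L.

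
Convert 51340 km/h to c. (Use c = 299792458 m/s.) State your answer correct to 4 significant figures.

4.757 × 10^-5 times the speed of light

1 km/h = 9.26567 × 10^-10 times the speed of light.
Then 51340 × 9.26567 × 10^-10 ≈ 4.757 × 10^-5 c.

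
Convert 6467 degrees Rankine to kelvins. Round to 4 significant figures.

3593 K

°R = K × 9/5.
Applying the formula gives 3593 K.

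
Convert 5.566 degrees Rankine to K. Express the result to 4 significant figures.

°R = K × 9/5.
Applying the formula gives 3.092 K.

3.092 K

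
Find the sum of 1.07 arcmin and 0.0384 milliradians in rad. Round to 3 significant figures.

0.000350 rad

1.07 arcmin = 0.000311250 rad and 0.0384 mrad = 3.84000 × 10^-5 rad.
0.000311250 + 3.84000 × 10^-5 ≈ 0.000350 rad.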